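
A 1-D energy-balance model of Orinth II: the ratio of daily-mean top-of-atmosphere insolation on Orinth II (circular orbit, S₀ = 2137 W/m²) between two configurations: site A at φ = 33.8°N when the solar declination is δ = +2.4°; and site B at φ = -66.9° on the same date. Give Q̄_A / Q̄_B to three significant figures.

— Configuration A (φ=+33.8°):
cos H₀ = −tan(+33.8°) tan(+2.400°) = -0.0281, H₀ = 1.5989 rad.
Bracket: H₀ sin φ sin δ + cos φ cos δ sin H₀ = 1.5989×0.55630×0.04188 + 0.83098×0.99912×0.99961 = 0.037251 + 0.829925 = 0.867176.
Q̄ = (S₀/π) × [bracket] = (2137/π) × 0.867176 = 589.88 W/m².
— Configuration B (φ=-66.9°):
cos H₀ = −tan(-66.9°) tan(+2.400°) = 0.0983, H₀ = 1.4724 rad.
Bracket: H₀ sin φ sin δ + cos φ cos δ sin H₀ = 1.4724×-0.91982×0.04188 + 0.39234×0.99912×0.99516 = -0.056720 + 0.390097 = 0.333377.
Q̄ = (S₀/π) × [bracket] = (2137/π) × 0.333377 = 226.77 W/m².
Ratio Q̄_A / Q̄_B = 589.88 / 226.77 = 2.601.

Q̄_A / Q̄_B ≈ 2.60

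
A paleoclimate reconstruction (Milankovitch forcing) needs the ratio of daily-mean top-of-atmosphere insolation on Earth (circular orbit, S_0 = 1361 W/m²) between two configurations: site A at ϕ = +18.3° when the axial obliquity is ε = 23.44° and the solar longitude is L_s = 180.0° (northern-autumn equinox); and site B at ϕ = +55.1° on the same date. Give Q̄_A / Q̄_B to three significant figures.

Q̄_A / Q̄_B ≈ 1.66

— Configuration A (ϕ=+18.3°):
Solar declination: sin δ = sin ε · sin L_s = sin 23.44° × sin 180.0° = 0.00000, so δ = +0.000°.
cos h₀ = −tan(+18.3°) tan(+0.000°) = -0.0000, h₀ = 1.5708 rad.
Bracket: h₀ sin ϕ sin δ + cos ϕ cos δ sin h₀ = 1.5708×0.31399×0.00000 + 0.94943×1.00000×1.00000 = 0.000000 + 0.949430 = 0.949430.
Q̄ = (S_0/π) × [bracket] = (1361/π) × 0.949430 = 411.31 W/m².
— Configuration B (ϕ=+55.1°):
cos h₀ = −tan(+55.1°) tan(+0.000°) = -0.0000, h₀ = 1.5708 rad.
Bracket: h₀ sin ϕ sin δ + cos ϕ cos δ sin h₀ = 1.5708×0.82015×0.00000 + 0.57215×1.00000×1.00000 = 0.000000 + 0.572150 = 0.572150.
Q̄ = (S_0/π) × [bracket] = (1361/π) × 0.572150 = 247.87 W/m².
Ratio Q̄_A / Q̄_B = 411.31 / 247.87 = 1.659.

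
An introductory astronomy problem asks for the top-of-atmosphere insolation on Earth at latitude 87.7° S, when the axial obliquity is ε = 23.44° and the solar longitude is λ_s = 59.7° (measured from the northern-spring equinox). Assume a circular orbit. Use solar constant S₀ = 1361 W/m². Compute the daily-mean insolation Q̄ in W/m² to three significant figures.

Solar declination: sin δ = sin ε · sin λ_s = sin 23.44° × sin 59.7° = 0.34345, so δ = +20.087°.
cos H₀ = −tan(-87.7°) tan(+20.087°) = 9.1050 ≥ 1 ⇒ polar night, H₀ = 0 and Q̄ = 0.

Q̄ ≈ 0.00 W/m²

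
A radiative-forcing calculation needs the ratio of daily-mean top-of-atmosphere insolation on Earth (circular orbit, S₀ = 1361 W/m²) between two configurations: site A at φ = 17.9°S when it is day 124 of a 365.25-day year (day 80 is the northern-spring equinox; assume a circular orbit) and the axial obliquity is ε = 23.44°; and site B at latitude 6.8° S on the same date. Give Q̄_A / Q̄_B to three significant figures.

— Configuration A (φ=-17.9°):
Solar longitude: λ_s = 360° × (124 − 80)/365.25 = 43.368°.
sin δ = sin 23.44° × sin 43.368° = 0.27315, so δ = +15.852°.
cos H₀ = −tan(-17.9°) tan(+15.852°) = 0.0917, H₀ = 1.4790 rad.
Bracket: H₀ sin φ sin δ + cos φ cos δ sin H₀ = 1.4790×-0.30736×0.27315 + 0.95159×0.96197×0.99579 = -0.124170 + 0.911547 = 0.787377.
Q̄ = (S₀/π) × [bracket] = (1361/π) × 0.787377 = 341.11 W/m².
— Configuration B (φ=-6.8°):
cos H₀ = −tan(-6.8°) tan(+15.852°) = 0.0339, H₀ = 1.5369 rad.
Bracket: H₀ sin φ sin δ + cos φ cos δ sin H₀ = 1.5369×-0.11840×0.27315 + 0.99297×0.96197×0.99943 = -0.049705 + 0.954663 = 0.904958.
Q̄ = (S₀/π) × [bracket] = (1361/π) × 0.904958 = 392.05 W/m².
Ratio Q̄_A / Q̄_B = 341.11 / 392.05 = 0.8701.

Q̄_A / Q̄_B ≈ 0.870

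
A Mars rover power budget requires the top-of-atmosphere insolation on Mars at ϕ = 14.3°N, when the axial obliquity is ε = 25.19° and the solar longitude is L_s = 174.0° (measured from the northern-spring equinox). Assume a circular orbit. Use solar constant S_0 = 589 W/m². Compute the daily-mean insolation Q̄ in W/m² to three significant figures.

Solar declination: sin δ = sin ε · sin L_s = sin 25.19° × sin 174.0° = 0.04449, so δ = +2.550°.
cos h₀ = −tan(+14.3°) tan(+2.550°) = -0.0114, h₀ = 1.5821 rad.
Bracket: h₀ sin ϕ sin δ + cos ϕ cos δ sin h₀ = 1.5821×0.24700×0.04449 + 0.96902×0.99901×0.99994 = 0.017386 + 0.968003 = 0.985389.
Q̄ = (S_0/π) × [bracket] = (589/π) × 0.985389 = 184.7 W/m².

Q̄ ≈ 185 W/m²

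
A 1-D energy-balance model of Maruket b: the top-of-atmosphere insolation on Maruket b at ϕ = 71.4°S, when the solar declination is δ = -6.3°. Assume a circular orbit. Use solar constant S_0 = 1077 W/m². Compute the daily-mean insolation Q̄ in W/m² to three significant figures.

Q̄ ≈ 171 W/m²

cos h₀ = −tan(-71.4°) tan(-6.300°) = -0.3281, h₀ = 1.9050 rad.
Bracket: h₀ sin ϕ sin δ + cos ϕ cos δ sin h₀ = 1.9050×-0.94777×-0.10973 + 0.31896×0.99396×0.94466 = 0.198118 + 0.299489 = 0.497607.
Q̄ = (S_0/π) × [bracket] = (1077/π) × 0.497607 = 170.6 W/m².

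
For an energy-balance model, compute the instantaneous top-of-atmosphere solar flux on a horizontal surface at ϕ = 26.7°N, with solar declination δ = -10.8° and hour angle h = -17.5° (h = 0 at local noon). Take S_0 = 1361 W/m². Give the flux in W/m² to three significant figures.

1.02e+03 W/m²

cos θ_z = sin ϕ sin δ + cos ϕ cos δ cos h = -0.084194 + 0.836932 = 0.752738.
Flux = S_0 · cos θ_z = 1361 × 0.752738 = 1024 W/m².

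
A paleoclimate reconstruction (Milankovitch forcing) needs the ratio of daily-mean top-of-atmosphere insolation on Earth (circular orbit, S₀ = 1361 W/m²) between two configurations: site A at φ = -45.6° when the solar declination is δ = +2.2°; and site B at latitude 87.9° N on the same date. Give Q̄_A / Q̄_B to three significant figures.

— Configuration A (φ=-45.6°):
cos H₀ = −tan(-45.6°) tan(+2.200°) = 0.0392, H₀ = 1.5316 rad.
Bracket: H₀ sin φ sin δ + cos φ cos δ sin H₀ = 1.5316×-0.71447×0.03839 + 0.69966×0.99926×0.99923 = -0.042009 + 0.698604 = 0.656595.
Q̄ = (S₀/π) × [bracket] = (1361/π) × 0.656595 = 284.45 W/m².
— Configuration B (φ=+87.9°):
cos H₀ = −tan(+87.9°) tan(+2.200°) = -1.0477 ≤ −1 ⇒ polar day, H₀ = π.
Bracket: H₀ sin φ sin δ + cos φ cos δ sin H₀ = 3.1416×0.99933×0.03839 + 0.03664×0.99926×0.00000 = 0.120525 + 0.000000 = 0.120525.
Q̄ = (S₀/π) × [bracket] = (1361/π) × 0.120525 = 52.214 W/m².
Ratio Q̄_A / Q̄_B = 284.45 / 52.214 = 5.448.

Q̄_A / Q̄_B ≈ 5.45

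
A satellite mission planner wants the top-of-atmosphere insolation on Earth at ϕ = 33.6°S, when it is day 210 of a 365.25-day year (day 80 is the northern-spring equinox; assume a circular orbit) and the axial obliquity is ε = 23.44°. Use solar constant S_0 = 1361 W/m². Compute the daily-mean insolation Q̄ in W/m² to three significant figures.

Solar longitude: L_s = 360° × (210 − 80)/365.25 = 128.131°.
sin δ = sin 23.44° × sin 128.131° = 0.31290, so δ = +18.234°.
cos h₀ = −tan(-33.6°) tan(+18.234°) = 0.2189, h₀ = 1.3501 rad.
Bracket: h₀ sin ϕ sin δ + cos ϕ cos δ sin h₀ = 1.3501×-0.55339×0.31290 + 0.83292×0.94979×0.97575 = -0.233778 + 0.771915 = 0.538137.
Q̄ = (S_0/π) × [bracket] = (1361/π) × 0.538137 = 233.1 W/m².

Q̄ ≈ 233 W/m²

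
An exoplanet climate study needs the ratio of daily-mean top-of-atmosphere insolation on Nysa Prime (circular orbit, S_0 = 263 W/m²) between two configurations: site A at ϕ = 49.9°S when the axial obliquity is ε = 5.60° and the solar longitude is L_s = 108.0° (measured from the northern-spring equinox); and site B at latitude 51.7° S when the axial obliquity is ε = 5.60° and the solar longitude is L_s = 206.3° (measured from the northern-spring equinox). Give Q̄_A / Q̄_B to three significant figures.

— Configuration A (ϕ=-49.9°):
Solar declination: sin δ = sin ε · sin L_s = sin 5.60° × sin 108.0° = 0.09281, so δ = +5.325°.
cos h₀ = −tan(-49.9°) tan(+5.325°) = 0.1107, h₀ = 1.4599 rad.
Bracket: h₀ sin ϕ sin δ + cos ϕ cos δ sin h₀ = 1.4599×-0.76492×0.09281 + 0.64412×0.99568×0.99386 = -0.103642 + 0.637400 = 0.533758.
Q̄ = (S_0/π) × [bracket] = (263/π) × 0.533758 = 44.684 W/m².
— Configuration B (ϕ=-51.7°):
Solar declination: sin δ = sin ε · sin L_s = sin 5.60° × sin 206.3° = -0.04324, so δ = -2.478°.
cos h₀ = −tan(-51.7°) tan(-2.478°) = -0.0548, h₀ = 1.6256 rad.
Bracket: h₀ sin ϕ sin δ + cos ϕ cos δ sin h₀ = 1.6256×-0.78478×-0.04324 + 0.61978×0.99906×0.99850 = 0.055163 + 0.618269 = 0.673432.
Q̄ = (S_0/π) × [bracket] = (263/π) × 0.673432 = 56.377 W/m².
Ratio Q̄_A / Q̄_B = 44.684 / 56.377 = 0.7926.

Q̄_A / Q̄_B ≈ 0.793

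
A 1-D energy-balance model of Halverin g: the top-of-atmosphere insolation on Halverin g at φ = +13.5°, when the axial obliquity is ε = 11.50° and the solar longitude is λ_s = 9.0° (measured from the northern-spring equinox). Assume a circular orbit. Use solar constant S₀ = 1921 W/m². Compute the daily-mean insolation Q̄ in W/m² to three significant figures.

Solar declination: sin δ = sin ε · sin λ_s = sin 11.50° × sin 9.0° = 0.03119, so δ = +1.787°.
cos H₀ = −tan(+13.5°) tan(+1.787°) = -0.0075, H₀ = 1.5783 rad.
Bracket: H₀ sin φ sin δ + cos φ cos δ sin H₀ = 1.5783×0.23345×0.03119 + 0.97237×0.99951×0.99997 = 0.011492 + 0.971864 = 0.983356.
Q̄ = (S₀/π) × [bracket] = (1921/π) × 0.983356 = 601.3 W/m².

Q̄ ≈ 601 W/m²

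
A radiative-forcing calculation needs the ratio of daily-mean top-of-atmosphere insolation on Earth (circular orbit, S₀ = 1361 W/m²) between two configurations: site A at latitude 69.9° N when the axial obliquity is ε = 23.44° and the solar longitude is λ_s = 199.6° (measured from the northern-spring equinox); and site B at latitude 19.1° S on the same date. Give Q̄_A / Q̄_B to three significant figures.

Q̄_A / Q̄_B ≈ 0.166

— Configuration A (φ=+69.9°):
Solar declination: sin δ = sin ε · sin λ_s = sin 23.44° × sin 199.6° = -0.13344, so δ = -7.668°.
cos H₀ = −tan(+69.9°) tan(-7.668°) = 0.3679, H₀ = 1.1940 rad.
Bracket: H₀ sin φ sin δ + cos φ cos δ sin H₀ = 1.1940×0.93909×-0.13344 + 0.34366×0.99106×0.92985 = -0.149623 + 0.316695 = 0.167072.
Q̄ = (S₀/π) × [bracket] = (1361/π) × 0.167072 = 72.379 W/m².
— Configuration B (φ=-19.1°):
cos H₀ = −tan(-19.1°) tan(-7.668°) = -0.0466, H₀ = 1.6174 rad.
Bracket: H₀ sin φ sin δ + cos φ cos δ sin H₀ = 1.6174×-0.32722×-0.13344 + 0.94495×0.99106×0.99891 = 0.070623 + 0.935481 = 1.006104.
Q̄ = (S₀/π) × [bracket] = (1361/π) × 1.006104 = 435.86 W/m².
Ratio Q̄_A / Q̄_B = 72.379 / 435.86 = 0.1661.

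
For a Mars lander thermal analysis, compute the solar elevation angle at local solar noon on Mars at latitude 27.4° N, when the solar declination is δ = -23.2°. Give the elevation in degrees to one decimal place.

39.4°

At local noon the hour angle is zero, so the zenith angle equals |ϕ − δ| = |+27.4° − (-23.200°)| = 50.600°.
Elevation = 90° − 50.600° = 39.4°.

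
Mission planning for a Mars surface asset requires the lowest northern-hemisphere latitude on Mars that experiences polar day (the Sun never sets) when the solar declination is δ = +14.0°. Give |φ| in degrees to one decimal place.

Polar day requires cos H₀ = −tan φ tan δ ≤ −1, i.e. tan φ tan δ ≥ 1.
The boundary is |tan φ| · |tan δ| = 1, so |φ| = 90° − |δ| = 90° − 14.0° = 76.0° in the northern hemisphere.

|φ| = 76.0°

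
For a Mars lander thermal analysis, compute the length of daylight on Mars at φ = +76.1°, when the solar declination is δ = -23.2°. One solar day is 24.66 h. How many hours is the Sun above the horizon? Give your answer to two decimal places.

cos H₀ = −tan φ · tan δ = 1.7319 ≥ 1, so the Sun never rises (polar night) and H₀ = 0.
Daylight = 2H₀/(2π) × 24.66 h = (0.0000/π) × 24.66 = 0.00 h.

0.00 h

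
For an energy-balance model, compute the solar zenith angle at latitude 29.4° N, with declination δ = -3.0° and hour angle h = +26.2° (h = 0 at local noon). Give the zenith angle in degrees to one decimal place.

θ_z = 41.0°

cos θ_z = sin φ sin δ + cos φ cos δ cos h = -0.025692 + 0.780633 = 0.754941.
θ_z = arccos(0.754941) = 41.0°.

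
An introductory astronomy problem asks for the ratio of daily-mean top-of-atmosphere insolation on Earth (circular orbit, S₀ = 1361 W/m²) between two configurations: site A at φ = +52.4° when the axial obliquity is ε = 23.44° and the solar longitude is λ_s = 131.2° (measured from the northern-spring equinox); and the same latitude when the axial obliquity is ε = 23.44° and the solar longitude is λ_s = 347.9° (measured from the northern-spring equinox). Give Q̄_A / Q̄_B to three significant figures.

Q̄_A / Q̄_B ≈ 1.98

— Configuration A (φ=+52.4°):
Solar declination: sin δ = sin ε · sin λ_s = sin 23.44° × sin 131.2° = 0.29930, so δ = +17.416°.
cos H₀ = −tan(+52.4°) tan(+17.416°) = -0.4073, H₀ = 1.9903 rad.
Bracket: H₀ sin φ sin δ + cos φ cos δ sin H₀ = 1.9903×0.79229×0.29930 + 0.61015×0.95416×0.91328 = 0.471965 + 0.531694 = 1.003659.
Q̄ = (S₀/π) × [bracket] = (1361/π) × 1.003659 = 434.80 W/m².
— Configuration B (φ=+52.4°):
Solar declination: sin δ = sin ε · sin λ_s = sin 23.44° × sin 347.9° = -0.08338, so δ = -4.783°.
cos H₀ = −tan(+52.4°) tan(-4.783°) = 0.1087, H₀ = 1.4619 rad.
Bracket: H₀ sin φ sin δ + cos φ cos δ sin H₀ = 1.4619×0.79229×-0.08338 + 0.61015×0.99652×0.99408 = -0.096575 + 0.604427 = 0.507852.
Q̄ = (S₀/π) × [bracket] = (1361/π) × 0.507852 = 220.01 W/m².
Ratio Q̄_A / Q̄_B = 434.80 / 220.01 = 1.976.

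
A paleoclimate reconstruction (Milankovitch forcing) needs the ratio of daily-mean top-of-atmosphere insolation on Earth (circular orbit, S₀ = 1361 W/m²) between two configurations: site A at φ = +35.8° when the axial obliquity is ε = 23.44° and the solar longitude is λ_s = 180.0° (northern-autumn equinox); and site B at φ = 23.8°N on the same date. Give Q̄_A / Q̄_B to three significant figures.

— Configuration A (φ=+35.8°):
Solar declination: sin δ = sin ε · sin λ_s = sin 23.44° × sin 180.0° = 0.00000, so δ = +0.000°.
cos H₀ = −tan(+35.8°) tan(+0.000°) = -0.0000, H₀ = 1.5708 rad.
Bracket: H₀ sin φ sin δ + cos φ cos δ sin H₀ = 1.5708×0.58496×0.00000 + 0.81106×1.00000×1.00000 = 0.000000 + 0.811060 = 0.811060.
Q̄ = (S₀/π) × [bracket] = (1361/π) × 0.811060 = 351.37 W/m².
— Configuration B (φ=+23.8°):
cos H₀ = −tan(+23.8°) tan(+0.000°) = -0.0000, H₀ = 1.5708 rad.
Bracket: H₀ sin φ sin δ + cos φ cos δ sin H₀ = 1.5708×0.40355×0.00000 + 0.91496×1.00000×1.00000 = 0.000000 + 0.914960 = 0.914960.
Q̄ = (S₀/π) × [bracket] = (1361/π) × 0.914960 = 396.38 W/m².
Ratio Q̄_A / Q̄_B = 351.37 / 396.38 = 0.8864.

Q̄_A / Q̄_B ≈ 0.886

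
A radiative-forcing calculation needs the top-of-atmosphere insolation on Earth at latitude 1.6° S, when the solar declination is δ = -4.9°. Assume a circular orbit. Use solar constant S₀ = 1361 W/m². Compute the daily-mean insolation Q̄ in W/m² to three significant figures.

cos H₀ = −tan(-1.6°) tan(-4.900°) = -0.0024, H₀ = 1.5732 rad.
Bracket: H₀ sin φ sin δ + cos φ cos δ sin H₀ = 1.5732×-0.02792×-0.08542 + 0.99961×0.99635×1.00000 = 0.003752 + 0.995961 = 0.999713.
Q̄ = (S₀/π) × [bracket] = (1361/π) × 0.999713 = 433.1 W/m².

Q̄ ≈ 433 W/m²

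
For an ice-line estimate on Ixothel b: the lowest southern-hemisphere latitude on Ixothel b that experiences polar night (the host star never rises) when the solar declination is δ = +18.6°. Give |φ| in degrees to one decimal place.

Polar night requires cos H₀ = −tan φ tan δ ≥ 1, i.e. tan φ tan δ ≤ −1.
The boundary is |tan φ| · |tan δ| = 1, so |φ| = 90° − |δ| = 90° − 18.6° = 71.4° in the southern hemisphere.

|φ| = 71.4°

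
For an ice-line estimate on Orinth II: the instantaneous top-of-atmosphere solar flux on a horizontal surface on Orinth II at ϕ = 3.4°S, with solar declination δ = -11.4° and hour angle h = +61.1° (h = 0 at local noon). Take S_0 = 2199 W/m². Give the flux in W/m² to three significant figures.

1.07e+03 W/m²

cos θ_z = sin ϕ sin δ + cos ϕ cos δ cos h = 0.011722 + 0.472914 = 0.484636.
Flux = S_0 · cos θ_z = 2199 × 0.484636 = 1066 W/m².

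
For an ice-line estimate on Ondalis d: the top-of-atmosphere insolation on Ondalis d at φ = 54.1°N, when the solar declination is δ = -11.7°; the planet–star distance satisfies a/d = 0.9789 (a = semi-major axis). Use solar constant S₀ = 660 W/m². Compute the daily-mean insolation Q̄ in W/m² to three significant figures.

Q̄ ≈ 68.4 W/m²

cos H₀ = −tan(+54.1°) tan(-11.700°) = 0.2861, H₀ = 1.2807 rad.
Bracket: H₀ sin φ sin δ + cos φ cos δ sin H₀ = 1.2807×0.81004×-0.20279 + 0.58637×0.97922×0.95820 = -0.210378 + 0.550184 = 0.339806.
Inverse-square distance factor (a/d)² = 0.9789² = 0.958245.
Q̄ = (S₀/π) × 0.958245 × [bracket] = (660/π) × 0.958245 × 0.339806 = 68.41 W/m².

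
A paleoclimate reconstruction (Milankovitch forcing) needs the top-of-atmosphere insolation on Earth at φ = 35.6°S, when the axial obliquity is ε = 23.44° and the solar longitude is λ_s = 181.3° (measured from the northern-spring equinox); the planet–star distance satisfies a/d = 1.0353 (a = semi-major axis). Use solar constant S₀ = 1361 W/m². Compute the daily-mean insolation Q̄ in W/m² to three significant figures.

Solar declination: sin δ = sin ε · sin λ_s = sin 23.44° × sin 181.3° = -0.00902, so δ = -0.517°.
cos H₀ = −tan(-35.6°) tan(-0.517°) = -0.0065, H₀ = 1.5773 rad.
Bracket: H₀ sin φ sin δ + cos φ cos δ sin H₀ = 1.5773×-0.58212×-0.00902 + 0.81310×0.99996×0.99998 = 0.008282 + 0.813051 = 0.821333.
Inverse-square distance factor (a/d)² = 1.0353² = 1.071846.
Q̄ = (S₀/π) × 1.071846 × [bracket] = (1361/π) × 1.071846 × 0.821333 = 381.4 W/m².

Q̄ ≈ 381 W/m²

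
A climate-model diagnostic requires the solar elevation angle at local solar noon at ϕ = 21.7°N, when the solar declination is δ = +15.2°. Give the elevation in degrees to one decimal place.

83.5°

At local noon the hour angle is zero, so the zenith angle equals |ϕ − δ| = |+21.7° − (+15.200°)| = 6.500°.
Elevation = 90° − 6.500° = 83.5°.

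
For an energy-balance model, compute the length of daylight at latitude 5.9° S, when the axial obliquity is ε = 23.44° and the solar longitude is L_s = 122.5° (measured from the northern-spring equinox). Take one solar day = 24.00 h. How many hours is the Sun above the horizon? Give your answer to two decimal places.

Solar declination: sin δ = sin ε · sin L_s = sin 23.44° × sin 122.5° = 0.33549, so δ = +19.602°.
cos h₀ = −tan ϕ · tan δ = −tan(-5.9°) × tan(+19.602°) = 0.0368, so h₀ = 1.5340 rad = 87.89°.
Daylight = 2h₀/(2π) × 24.00 h = (1.5340/π) × 24.00 = 11.72 h.

11.72 h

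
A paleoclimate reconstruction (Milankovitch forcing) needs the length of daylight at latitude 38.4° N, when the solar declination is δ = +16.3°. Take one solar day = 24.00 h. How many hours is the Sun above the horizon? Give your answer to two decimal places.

cos h₀ = −tan ϕ · tan δ = −tan(+38.4°) × tan(+16.300°) = -0.2318, so h₀ = 1.8047 rad = 103.40°.
Daylight = 2h₀/(2π) × 24.00 h = (1.8047/π) × 24.00 = 13.79 h.

13.79 h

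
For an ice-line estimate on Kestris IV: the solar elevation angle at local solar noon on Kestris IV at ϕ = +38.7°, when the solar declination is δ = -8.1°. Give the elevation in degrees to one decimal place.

43.2°

At local noon the hour angle is zero, so the zenith angle equals |ϕ − δ| = |+38.7° − (-8.100°)| = 46.800°.
Elevation = 90° − 46.800° = 43.2°.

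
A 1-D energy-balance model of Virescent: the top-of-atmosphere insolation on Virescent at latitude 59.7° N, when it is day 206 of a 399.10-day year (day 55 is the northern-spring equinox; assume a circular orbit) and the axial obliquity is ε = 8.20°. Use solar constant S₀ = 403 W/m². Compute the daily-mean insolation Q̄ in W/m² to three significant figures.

Q̄ ≈ 82.5 W/m²

Solar longitude: λ_s = 360° × (206 − 55)/399.10 = 136.206°.
sin δ = sin 8.20° × sin 136.206° = 0.09871, so δ = +5.665°.
cos H₀ = −tan(+59.7°) tan(+5.665°) = -0.1697, H₀ = 1.7414 rad.
Bracket: H₀ sin φ sin δ + cos φ cos δ sin H₀ = 1.7414×0.86340×0.09871 + 0.50453×0.99512×0.98549 = 0.148413 + 0.494783 = 0.643196.
Q̄ = (S₀/π) × [bracket] = (403/π) × 0.643196 = 82.51 W/m².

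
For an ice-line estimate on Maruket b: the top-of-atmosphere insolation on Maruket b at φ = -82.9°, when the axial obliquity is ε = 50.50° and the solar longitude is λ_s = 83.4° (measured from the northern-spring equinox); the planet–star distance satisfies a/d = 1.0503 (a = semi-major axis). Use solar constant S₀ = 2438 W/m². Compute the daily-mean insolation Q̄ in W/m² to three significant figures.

Q̄ ≈ 0.00 W/m²

Solar declination: sin δ = sin ε · sin λ_s = sin 50.50° × sin 83.4° = 0.76651, so δ = +50.042°.
cos H₀ = −tan(-82.9°) tan(+50.042°) = 9.5821 ≥ 1 ⇒ polar night, H₀ = 0 and Q̄ = 0.
Inverse-square distance factor (a/d)² = 1.0503² = 1.103130.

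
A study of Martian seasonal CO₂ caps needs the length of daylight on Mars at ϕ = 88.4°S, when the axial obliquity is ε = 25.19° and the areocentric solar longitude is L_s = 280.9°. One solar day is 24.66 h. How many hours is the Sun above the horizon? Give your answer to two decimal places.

sin δ = sin 25.19° × sin 280.9° = -0.41794, so δ = -24.705°.
Sunrise equation: cos h₀ = −tan ϕ · tan δ = -16.4700 ≤ −1, so the Sun never sets (polar day) and h₀ = π.
Daylight = 2h₀/(2π) × 24.66 h = (3.1416/π) × 24.66 = 24.66 h.

24.66 h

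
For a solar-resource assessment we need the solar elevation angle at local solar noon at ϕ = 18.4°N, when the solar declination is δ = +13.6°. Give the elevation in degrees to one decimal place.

At local noon the hour angle is zero, so the zenith angle equals |ϕ − δ| = |+18.4° − (+13.600°)| = 4.800°.
Elevation = 90° − 4.800° = 85.2°.

85.2°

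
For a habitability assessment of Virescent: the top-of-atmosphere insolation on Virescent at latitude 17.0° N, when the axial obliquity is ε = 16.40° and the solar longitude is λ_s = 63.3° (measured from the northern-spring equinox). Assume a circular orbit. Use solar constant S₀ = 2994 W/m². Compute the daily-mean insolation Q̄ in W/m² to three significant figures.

Solar declination: sin δ = sin ε · sin λ_s = sin 16.40° × sin 63.3° = 0.25224, so δ = +14.610°.
cos H₀ = −tan(+17.0°) tan(+14.610°) = -0.0797, H₀ = 1.6506 rad.
Bracket: H₀ sin φ sin δ + cos φ cos δ sin H₀ = 1.6506×0.29237×0.25224 + 0.95630×0.96767×0.99682 = 0.121727 + 0.922440 = 1.044167.
Q̄ = (S₀/π) × [bracket] = (2994/π) × 1.044167 = 995.1 W/m².

Q̄ ≈ 995 W/m²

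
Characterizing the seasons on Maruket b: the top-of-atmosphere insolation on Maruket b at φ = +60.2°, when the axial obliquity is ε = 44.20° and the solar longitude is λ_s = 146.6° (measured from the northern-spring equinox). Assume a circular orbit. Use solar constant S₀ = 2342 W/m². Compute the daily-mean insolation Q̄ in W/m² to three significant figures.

Solar declination: sin δ = sin ε · sin λ_s = sin 44.20° × sin 146.6° = 0.38378, so δ = +22.568°.
cos H₀ = −tan(+60.2°) tan(+22.568°) = -0.7257, H₀ = 2.3828 rad.
Bracket: H₀ sin φ sin δ + cos φ cos δ sin H₀ = 2.3828×0.86777×0.38378 + 0.49697×0.92343×0.68803 = 0.793550 + 0.315749 = 1.109299.
Q̄ = (S₀/π) × [bracket] = (2342/π) × 1.109299 = 827.0 W/m².

Q̄ ≈ 827 W/m²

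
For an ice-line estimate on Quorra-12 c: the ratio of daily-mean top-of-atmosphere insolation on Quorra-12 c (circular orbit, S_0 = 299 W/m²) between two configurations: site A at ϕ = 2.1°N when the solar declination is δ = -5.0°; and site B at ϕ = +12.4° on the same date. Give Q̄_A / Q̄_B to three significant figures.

— Configuration A (ϕ=+2.1°):
cos h₀ = −tan(+2.1°) tan(-5.000°) = 0.0032, h₀ = 1.5676 rad.
Bracket: h₀ sin ϕ sin δ + cos ϕ cos δ sin h₀ = 1.5676×0.03664×-0.08716 + 0.99933×0.99619×0.99999 = -0.005006 + 0.995513 = 0.990507.
Q̄ = (S_0/π) × [bracket] = (299/π) × 0.990507 = 94.271 W/m².
— Configuration B (ϕ=+12.4°):
cos h₀ = −tan(+12.4°) tan(-5.000°) = 0.0192, h₀ = 1.5516 rad.
Bracket: h₀ sin ϕ sin δ + cos ϕ cos δ sin h₀ = 1.5516×0.21474×-0.08716 + 0.97667×0.99619×0.99981 = -0.029041 + 0.972764 = 0.943723.
Q̄ = (S_0/π) × [bracket] = (299/π) × 0.943723 = 89.819 W/m².
Ratio Q̄_A / Q̄_B = 94.271 / 89.819 = 1.050.

Q̄_A / Q̄_B ≈ 1.05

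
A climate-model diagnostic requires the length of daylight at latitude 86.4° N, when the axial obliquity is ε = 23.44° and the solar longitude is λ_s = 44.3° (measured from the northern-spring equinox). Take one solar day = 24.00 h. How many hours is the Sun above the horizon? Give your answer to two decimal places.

Solar declination: sin δ = sin ε · sin λ_s = sin 23.44° × sin 44.3° = 0.27782, so δ = +16.130°.
Sunrise equation: cos H₀ = −tan φ · tan δ = -4.5968 ≤ −1, so the Sun never sets (polar day) and H₀ = π.
Daylight = 2H₀/(2π) × 24.00 h = (3.1416/π) × 24.00 = 24.00 h.

24.00 h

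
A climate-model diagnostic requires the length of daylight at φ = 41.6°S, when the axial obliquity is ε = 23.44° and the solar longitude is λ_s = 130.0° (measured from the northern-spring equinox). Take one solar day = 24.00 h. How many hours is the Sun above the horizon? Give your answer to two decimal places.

Solar declination: sin δ = sin ε · sin λ_s = sin 23.44° × sin 130.0° = 0.30472, so δ = +17.742°.
cos H₀ = −tan φ · tan δ = −tan(-41.6°) × tan(+17.742°) = 0.2841, so H₀ = 1.2828 rad = 73.50°.
Daylight = 2H₀/(2π) × 24.00 h = (1.2828/π) × 24.00 = 9.80 h.

9.80 h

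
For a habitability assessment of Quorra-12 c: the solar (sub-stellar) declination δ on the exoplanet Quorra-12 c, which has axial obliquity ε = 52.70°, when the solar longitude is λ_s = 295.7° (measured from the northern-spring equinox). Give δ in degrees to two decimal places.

δ = -45.79°

sin δ = sin ε · sin λ_s = sin 52.70° × sin 295.7° = -0.716783.
δ = arcsin(-0.716783) = -45.79°.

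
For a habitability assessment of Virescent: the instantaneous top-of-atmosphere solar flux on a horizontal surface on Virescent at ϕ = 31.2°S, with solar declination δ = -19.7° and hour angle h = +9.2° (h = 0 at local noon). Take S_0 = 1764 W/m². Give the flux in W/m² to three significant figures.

cos θ_z = sin ϕ sin δ + cos ϕ cos δ cos h = 0.174624 + 0.794941 = 0.969565.
Flux = S_0 · cos θ_z = 1764 × 0.969565 = 1710 W/m².

1.71e+03 W/m²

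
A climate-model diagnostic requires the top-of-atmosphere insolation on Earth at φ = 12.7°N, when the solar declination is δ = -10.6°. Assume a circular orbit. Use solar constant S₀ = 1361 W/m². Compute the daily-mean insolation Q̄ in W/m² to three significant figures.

cos H₀ = −tan(+12.7°) tan(-10.600°) = 0.0422, H₀ = 1.5286 rad.
Bracket: H₀ sin φ sin δ + cos φ cos δ sin H₀ = 1.5286×0.21985×-0.18395 + 0.97553×0.98294×0.99911 = -0.061819 + 0.958034 = 0.896215.
Q̄ = (S₀/π) × [bracket] = (1361/π) × 0.896215 = 388.3 W/m².

Q̄ ≈ 388 W/m²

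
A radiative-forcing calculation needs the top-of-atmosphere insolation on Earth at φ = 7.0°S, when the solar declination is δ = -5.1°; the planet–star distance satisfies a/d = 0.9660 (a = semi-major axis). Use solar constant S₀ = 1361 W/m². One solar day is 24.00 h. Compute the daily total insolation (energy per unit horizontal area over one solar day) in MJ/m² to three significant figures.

35.1 MJ/m²

cos H₀ = −tan(-7.0°) tan(-5.100°) = -0.0110, H₀ = 1.5818 rad.
Bracket: H₀ sin φ sin δ + cos φ cos δ sin H₀ = 1.5818×-0.12187×-0.08889 + 0.99255×0.99604×0.99994 = 0.017136 + 0.988560 = 1.005696.
Inverse-square distance factor (a/d)² = 0.9660² = 0.933156.
Q̄ = (S₀/π) × 0.933156 × [bracket] = (1361/π) × 0.933156 × 1.005696 = 406.56 W/m².
Daily total = Q̄ × 24.00 h × 3600 s/h = 406.56 × 24.00 × 3600 / 10⁶ = 35.13 MJ/m².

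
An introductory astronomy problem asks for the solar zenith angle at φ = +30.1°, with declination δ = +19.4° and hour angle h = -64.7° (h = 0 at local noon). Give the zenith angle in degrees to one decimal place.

cos θ_z = sin φ sin δ + cos φ cos δ cos h = 0.166582 + 0.348737 = 0.515319.
θ_z = arccos(0.515319) = 59.0°.

θ_z = 59.0°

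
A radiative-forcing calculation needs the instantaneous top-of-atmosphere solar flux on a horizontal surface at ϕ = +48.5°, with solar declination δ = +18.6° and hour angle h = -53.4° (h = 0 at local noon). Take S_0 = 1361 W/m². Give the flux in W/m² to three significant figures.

835 W/m²

cos θ_z = sin ϕ sin δ + cos ϕ cos δ cos h = 0.238886 + 0.374435 = 0.613321.
Flux = S_0 · cos θ_z = 1361 × 0.613321 = 834.7 W/m².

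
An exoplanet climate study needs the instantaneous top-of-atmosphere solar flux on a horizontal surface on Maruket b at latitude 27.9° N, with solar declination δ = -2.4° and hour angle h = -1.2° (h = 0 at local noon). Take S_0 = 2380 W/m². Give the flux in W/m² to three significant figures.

cos θ_z = sin ϕ sin δ + cos ϕ cos δ cos h = -0.019595 + 0.882797 = 0.863202.
Flux = S_0 · cos θ_z = 2380 × 0.863202 = 2054 W/m².

2.05e+03 W/m²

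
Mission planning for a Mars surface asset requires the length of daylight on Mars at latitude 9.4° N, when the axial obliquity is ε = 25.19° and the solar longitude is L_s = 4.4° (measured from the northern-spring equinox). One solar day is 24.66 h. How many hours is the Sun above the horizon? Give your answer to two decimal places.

Solar declination: sin δ = sin ε · sin L_s = sin 25.19° × sin 4.4° = 0.03265, so δ = +1.871°.
cos h₀ = −tan ϕ · tan δ = −tan(+9.4°) × tan(+1.871°) = -0.0054, so h₀ = 1.5762 rad = 90.31°.
Daylight = 2h₀/(2π) × 24.66 h = (1.5762/π) × 24.66 = 12.37 h.

12.37 h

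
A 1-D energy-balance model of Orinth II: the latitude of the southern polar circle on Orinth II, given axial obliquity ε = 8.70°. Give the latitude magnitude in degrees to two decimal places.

81.30°

The polar circle is the lowest latitude that experiences at least one full rotation of continuous darkness at the northern-summer solstice; it lies at |φ| = 90° − ε = 90° − 8.70° = 81.30°.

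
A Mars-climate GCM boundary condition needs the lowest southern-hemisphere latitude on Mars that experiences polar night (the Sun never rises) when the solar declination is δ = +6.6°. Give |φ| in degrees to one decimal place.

|φ| = 83.4°

Polar night requires cos H₀ = −tan φ tan δ ≥ 1, i.e. tan φ tan δ ≤ −1.
The boundary is |tan φ| · |tan δ| = 1, so |φ| = 90° − |δ| = 90° − 6.6° = 83.4° in the southern hemisphere.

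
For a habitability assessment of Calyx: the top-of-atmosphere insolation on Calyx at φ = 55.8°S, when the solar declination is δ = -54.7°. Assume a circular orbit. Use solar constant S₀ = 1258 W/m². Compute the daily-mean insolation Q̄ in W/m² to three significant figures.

cos H₀ = −tan(-55.8°) tan(-54.700°) = -2.0782 ≤ −1 ⇒ polar day, H₀ = π.
Bracket: H₀ sin φ sin δ + cos φ cos δ sin H₀ = 3.1416×-0.82708×-0.81614 + 0.56208×0.57786×0.00000 = 2.120621 + 0.000000 = 2.120621.
Q̄ = (S₀/π) × [bracket] = (1258/π) × 2.120621 = 849.2 W/m².

Q̄ ≈ 849 W/m²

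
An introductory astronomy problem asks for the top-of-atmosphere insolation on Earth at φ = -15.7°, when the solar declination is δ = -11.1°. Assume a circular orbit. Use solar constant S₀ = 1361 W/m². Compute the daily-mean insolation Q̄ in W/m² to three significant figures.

Q̄ ≈ 445 W/m²

cos H₀ = −tan(-15.7°) tan(-11.100°) = -0.0551, H₀ = 1.6260 rad.
Bracket: H₀ sin φ sin δ + cos φ cos δ sin H₀ = 1.6260×-0.27060×-0.19252 + 0.96269×0.98129×0.99848 = 0.084708 + 0.943242 = 1.027950.
Q̄ = (S₀/π) × [bracket] = (1361/π) × 1.027950 = 445.3 W/m².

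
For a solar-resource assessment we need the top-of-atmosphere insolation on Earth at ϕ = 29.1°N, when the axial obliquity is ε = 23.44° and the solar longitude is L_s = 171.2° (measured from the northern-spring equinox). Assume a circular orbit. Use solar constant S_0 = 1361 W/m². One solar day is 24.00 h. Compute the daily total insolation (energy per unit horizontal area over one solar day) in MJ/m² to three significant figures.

34.4 MJ/m²

Solar declination: sin δ = sin ε · sin L_s = sin 23.44° × sin 171.2° = 0.06086, so δ = +3.489°.
cos h₀ = −tan(+29.1°) tan(+3.489°) = -0.0339, h₀ = 1.6047 rad.
Bracket: h₀ sin ϕ sin δ + cos ϕ cos δ sin h₀ = 1.6047×0.48634×0.06086 + 0.87377×0.99815×0.99942 = 0.047497 + 0.871648 = 0.919145.
Q̄ = (S_0/π) × [bracket] = (1361/π) × 0.919145 = 398.19 W/m².
Daily total = Q̄ × 24.00 h × 3600 s/h = 398.19 × 24.00 × 3600 / 10⁶ = 34.40 MJ/m².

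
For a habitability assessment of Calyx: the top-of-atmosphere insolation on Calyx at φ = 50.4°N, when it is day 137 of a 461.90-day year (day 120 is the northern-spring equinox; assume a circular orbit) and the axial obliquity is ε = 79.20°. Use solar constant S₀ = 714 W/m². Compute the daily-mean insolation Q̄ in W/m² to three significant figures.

Solar longitude: λ_s = 360° × (137 − 120)/461.90 = 13.250°.
sin δ = sin 79.20° × sin 13.250° = 0.22513, so δ = +13.011°.
cos H₀ = −tan(+50.4°) tan(+13.011°) = -0.2793, H₀ = 1.8539 rad.
Bracket: H₀ sin φ sin δ + cos φ cos δ sin H₀ = 1.8539×0.77051×0.22513 + 0.63742×0.97433×0.96020 = 0.321587 + 0.596339 = 0.917926.
Q̄ = (S₀/π) × [bracket] = (714/π) × 0.917926 = 208.6 W/m².

Q̄ ≈ 209 W/m²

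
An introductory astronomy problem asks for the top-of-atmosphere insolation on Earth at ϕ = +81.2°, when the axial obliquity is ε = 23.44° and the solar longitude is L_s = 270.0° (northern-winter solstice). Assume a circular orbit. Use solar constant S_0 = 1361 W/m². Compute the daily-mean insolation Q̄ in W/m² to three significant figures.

Q̄ ≈ 0.00 W/m²

Solar declination: sin δ = sin ε · sin L_s = sin 23.44° × sin 270.0° = -0.39779, so δ = -23.440°.
cos h₀ = −tan(+81.2°) tan(-23.440°) = 2.8007 ≥ 1 ⇒ polar night, h₀ = 0 and Q̄ = 0.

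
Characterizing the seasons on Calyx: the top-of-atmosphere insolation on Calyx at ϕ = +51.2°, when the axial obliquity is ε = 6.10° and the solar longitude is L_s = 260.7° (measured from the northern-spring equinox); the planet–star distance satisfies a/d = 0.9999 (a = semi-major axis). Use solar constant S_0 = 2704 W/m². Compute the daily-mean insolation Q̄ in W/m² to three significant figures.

Q̄ ≈ 430 W/m²

Solar declination: sin δ = sin ε · sin L_s = sin 6.10° × sin 260.7° = -0.10487, so δ = -6.020°.
cos h₀ = −tan(+51.2°) tan(-6.020°) = 0.1312, h₀ = 1.4393 rad.
Bracket: h₀ sin ϕ sin δ + cos ϕ cos δ sin h₀ = 1.4393×0.77934×-0.10487 + 0.62660×0.99449×0.99136 = -0.117633 + 0.617763 = 0.500130.
Inverse-square distance factor (a/d)² = 0.9999² = 0.999800.
Q̄ = (S_0/π) × 0.999800 × [bracket] = (2704/π) × 0.999800 × 0.500130 = 430.4 W/m².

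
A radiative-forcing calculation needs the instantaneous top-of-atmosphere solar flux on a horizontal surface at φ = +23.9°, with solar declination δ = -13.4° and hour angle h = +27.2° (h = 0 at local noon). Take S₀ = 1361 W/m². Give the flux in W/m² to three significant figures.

cos θ_z = sin φ sin δ + cos φ cos δ cos h = -0.093891 + 0.791015 = 0.697124.
Flux = S₀ · cos θ_z = 1361 × 0.697124 = 948.8 W/m².

949 W/m²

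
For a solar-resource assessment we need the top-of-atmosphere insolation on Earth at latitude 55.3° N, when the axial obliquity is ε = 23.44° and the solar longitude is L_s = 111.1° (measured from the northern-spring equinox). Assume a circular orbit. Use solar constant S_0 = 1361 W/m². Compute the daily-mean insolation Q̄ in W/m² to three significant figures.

Q̄ ≈ 476 W/m²

Solar declination: sin δ = sin ε · sin L_s = sin 23.44° × sin 111.1° = 0.37112, so δ = +21.785°.
cos h₀ = −tan(+55.3°) tan(+21.785°) = -0.5772, h₀ = 2.1861 rad.
Bracket: h₀ sin ϕ sin δ + cos ϕ cos δ sin h₀ = 2.1861×0.82214×0.37112 + 0.56928×0.92859×0.81662 = 0.667007 + 0.431688 = 1.098695.
Q̄ = (S_0/π) × [bracket] = (1361/π) × 1.098695 = 476.0 W/m².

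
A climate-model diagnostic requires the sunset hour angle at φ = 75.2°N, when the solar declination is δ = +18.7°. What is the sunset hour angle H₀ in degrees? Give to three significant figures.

Sunrise equation: cos H₀ = −tan φ · tan δ = -1.2811 ≤ −1, so the Sun never sets (polar day) and H₀ = π.

H₀ = 180°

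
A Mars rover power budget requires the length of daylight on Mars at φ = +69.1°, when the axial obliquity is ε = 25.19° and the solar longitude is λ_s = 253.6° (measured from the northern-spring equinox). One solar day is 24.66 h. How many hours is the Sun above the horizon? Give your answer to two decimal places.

0.00 h

Solar declination: sin δ = sin ε · sin λ_s = sin 25.19° × sin 253.6° = -0.40830, so δ = -24.098°.
cos H₀ = −tan φ · tan δ = 1.1713 ≥ 1, so the Sun never rises (polar night) and H₀ = 0.
Daylight = 2H₀/(2π) × 24.66 h = (0.0000/π) × 24.66 = 0.00 h.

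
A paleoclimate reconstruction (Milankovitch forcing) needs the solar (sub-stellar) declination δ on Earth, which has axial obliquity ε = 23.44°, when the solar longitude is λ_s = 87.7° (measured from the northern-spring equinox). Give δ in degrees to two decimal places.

sin δ = sin ε · sin λ_s = sin 23.44° × sin 87.7° = 0.397468.
δ = arcsin(0.397468) = +23.42°.

δ = +23.42°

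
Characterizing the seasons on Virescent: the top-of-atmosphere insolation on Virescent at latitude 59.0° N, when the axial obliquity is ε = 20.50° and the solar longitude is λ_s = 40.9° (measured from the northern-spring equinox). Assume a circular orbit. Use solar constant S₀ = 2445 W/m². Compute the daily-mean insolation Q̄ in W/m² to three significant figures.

Q̄ ≈ 661 W/m²

Solar declination: sin δ = sin ε · sin λ_s = sin 20.50° × sin 40.9° = 0.22930, so δ = +13.256°.
cos H₀ = −tan(+59.0°) tan(+13.256°) = -0.3921, H₀ = 1.9737 rad.
Bracket: H₀ sin φ sin δ + cos φ cos δ sin H₀ = 1.9737×0.85717×0.22930 + 0.51504×0.97336×0.91994 = 0.387929 + 0.461184 = 0.849113.
Q̄ = (S₀/π) × [bracket] = (2445/π) × 0.849113 = 660.8 W/m².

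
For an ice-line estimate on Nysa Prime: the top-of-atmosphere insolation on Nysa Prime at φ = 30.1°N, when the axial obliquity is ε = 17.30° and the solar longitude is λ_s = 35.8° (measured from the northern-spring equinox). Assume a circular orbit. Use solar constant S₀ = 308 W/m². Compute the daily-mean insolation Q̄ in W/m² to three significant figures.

Solar declination: sin δ = sin ε · sin λ_s = sin 17.30° × sin 35.8° = 0.17395, so δ = +10.018°.
cos H₀ = −tan(+30.1°) tan(+10.018°) = -0.1024, H₀ = 1.6734 rad.
Bracket: H₀ sin φ sin δ + cos φ cos δ sin H₀ = 1.6734×0.50151×0.17395 + 0.86515×0.98475×0.99474 = 0.145984 + 0.847475 = 0.993459.
Q̄ = (S₀/π) × [bracket] = (308/π) × 0.993459 = 97.40 W/m².

Q̄ ≈ 97.4 W/m²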